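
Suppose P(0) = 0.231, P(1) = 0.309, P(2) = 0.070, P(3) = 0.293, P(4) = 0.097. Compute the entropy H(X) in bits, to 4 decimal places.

H = −Σ pᵢ log₂ pᵢ.
−0.231·log₂(0.231) = 0.4883
−0.309·log₂(0.309) = 0.5235
−0.070·log₂(0.070) = 0.2686
−0.293·log₂(0.293) = 0.5189
−0.097·log₂(0.097) = 0.3265
Sum ≈ 2.1258 → 2.1258 bits.

2.1258 bits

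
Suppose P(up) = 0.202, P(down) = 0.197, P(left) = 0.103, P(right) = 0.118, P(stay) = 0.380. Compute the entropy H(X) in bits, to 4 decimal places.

2.1599 bits

H = −Σ pᵢ log₂ pᵢ.
−0.202·log₂(0.202) = 0.4661
−0.197·log₂(0.197) = 0.4617
−0.103·log₂(0.103) = 0.3378
−0.118·log₂(0.118) = 0.3638
−0.380·log₂(0.380) = 0.5305
Sum ≈ 2.1599 → 2.1599 bits.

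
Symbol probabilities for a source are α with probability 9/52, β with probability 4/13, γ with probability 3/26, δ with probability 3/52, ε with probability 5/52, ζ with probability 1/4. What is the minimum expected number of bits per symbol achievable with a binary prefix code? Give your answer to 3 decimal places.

2.423 bits/symbol

Repeatedly combine the two least-probable nodes; the expected code length is the sum of the merged weights.
merge 3/52 + 5/52 → 2/13
merge 3/26 + 2/13 → 7/26
merge 9/52 + 1/4 → 11/26
merge 7/26 + 4/13 → 15/26
merge 11/26 + 15/26 → 1
L = 2/13 + 7/26 + 11/26 + 15/26 + 1 = 63/26 ≈ 2.423 bits/symbol.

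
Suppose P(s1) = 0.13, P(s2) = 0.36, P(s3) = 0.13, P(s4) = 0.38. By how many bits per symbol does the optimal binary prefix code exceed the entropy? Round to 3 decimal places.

0.054 bits

Entropy H = −Σ p log₂ p ≈ 1.8264 bits.
Huffman merges: 13/100+13/100→13/50; 13/50+9/25→31/50; 19/50+31/50→1. L = 47/25 ≈ 1.8800.
L − H = 1.8800 − 1.8264 = 0.054 bits.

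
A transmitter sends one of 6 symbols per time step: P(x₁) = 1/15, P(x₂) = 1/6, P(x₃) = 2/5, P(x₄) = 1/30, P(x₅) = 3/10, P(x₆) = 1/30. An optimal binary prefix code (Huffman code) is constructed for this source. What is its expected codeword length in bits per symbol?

Repeatedly combine the two least-probable nodes; the expected code length is the sum of the merged weights.
merge 1/30 + 1/30 → 1/15
merge 1/15 + 1/15 → 2/15
merge 2/15 + 1/6 → 3/10
merge 3/10 + 3/10 → 3/5
merge 2/5 + 3/5 → 1
L = 1/15 + 2/15 + 3/10 + 3/5 + 1 = 21/10 = 2.1 bits/symbol.

2.1 bits/symbol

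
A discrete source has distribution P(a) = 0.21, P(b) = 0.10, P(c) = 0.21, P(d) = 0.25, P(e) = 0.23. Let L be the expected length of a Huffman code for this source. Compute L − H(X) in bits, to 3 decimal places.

Entropy H = −Σ p log₂ p ≈ 2.2655 bits.
Huffman merges: 1/10+21/100→31/100; 21/100+23/100→11/25; 1/4+31/100→14/25; 11/25+14/25→1. L = 231/100 ≈ 2.3100.
L − H = 2.3100 − 2.2655 = 0.044 bits.

0.044 bits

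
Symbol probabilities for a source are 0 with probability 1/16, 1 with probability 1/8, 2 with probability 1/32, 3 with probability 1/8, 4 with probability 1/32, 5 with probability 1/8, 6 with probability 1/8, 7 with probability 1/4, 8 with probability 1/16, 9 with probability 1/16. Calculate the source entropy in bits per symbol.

Each probability is a power of 1/2, so log₂(1/p) is an integer.
H = Σ p·log₂(1/p) = 1/16·4 + 1/8·3 + 1/32·5 + 1/8·3 + 1/32·5 + 1/8·3 + 1/8·3 + 1/4·2 + 1/16·4 + 1/16·4 = 3.0625 bits.

3.0625 bits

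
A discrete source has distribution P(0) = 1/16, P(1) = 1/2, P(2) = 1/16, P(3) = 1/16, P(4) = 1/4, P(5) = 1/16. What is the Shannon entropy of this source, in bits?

Each probability is a power of 1/2, so log₂(1/p) is an integer.
H = Σ p·log₂(1/p) = 1/16·4 + 1/2·1 + 1/16·4 + 1/16·4 + 1/4·2 + 1/16·4 = 2 bits.

2 bits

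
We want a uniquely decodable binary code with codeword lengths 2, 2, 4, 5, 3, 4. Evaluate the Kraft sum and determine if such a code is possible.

0.78125; yes

With common denominator 2^5 = 32: Σ 2^(−ℓᵢ) = 8/32 + 8/32 + 2/32 + 1/32 + 4/32 + 2/32 = 25/32 = 0.78125.
Kraft's inequality requires Σ ≤ 1; here Σ = 0.78125 ≤ 1, so such a prefix code exists.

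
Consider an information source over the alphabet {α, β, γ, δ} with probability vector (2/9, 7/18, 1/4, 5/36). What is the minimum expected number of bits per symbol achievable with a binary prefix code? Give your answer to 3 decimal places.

Repeatedly combine the two least-probable nodes; the expected code length is the sum of the merged weights.
merge 5/36 + 2/9 → 13/36
merge 1/4 + 13/36 → 11/18
merge 7/18 + 11/18 → 1
L = 13/36 + 11/18 + 1 = 71/36 ≈ 1.972 bits/symbol.

1.972 bits/symbol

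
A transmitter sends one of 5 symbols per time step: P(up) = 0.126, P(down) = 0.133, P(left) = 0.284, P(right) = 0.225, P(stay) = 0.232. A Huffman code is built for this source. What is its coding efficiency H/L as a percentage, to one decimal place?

Entropy H = −Σ p log₂ p ≈ 2.2526 bits.
Huffman merges: 63/500+133/1000→259/1000; 9/40+29/125→457/1000; 259/1000+71/250→543/1000; 457/1000+543/1000→1. L = 2259/1000 ≈ 2.2590.
Efficiency = H/L = 2.2526/2.2590 = 99.7%.

99.7%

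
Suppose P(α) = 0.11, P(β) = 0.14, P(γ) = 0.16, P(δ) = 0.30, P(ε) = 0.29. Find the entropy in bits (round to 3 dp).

H = −Σ pᵢ log₂ pᵢ.
−0.11·log₂(0.11) = 0.3503
−0.14·log₂(0.14) = 0.3971
−0.16·log₂(0.16) = 0.4230
−0.30·log₂(0.30) = 0.5211
−0.29·log₂(0.29) = 0.5179
Sum ≈ 2.2094 → 2.209 bits.

2.209 bits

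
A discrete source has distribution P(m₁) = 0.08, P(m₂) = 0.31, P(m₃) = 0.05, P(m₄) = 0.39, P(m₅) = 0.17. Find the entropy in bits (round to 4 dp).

H = −Σ pᵢ log₂ pᵢ.
−0.08·log₂(0.08) = 0.2915
−0.31·log₂(0.31) = 0.5238
−0.05·log₂(0.05) = 0.2161
−0.39·log₂(0.39) = 0.5298
−0.17·log₂(0.17) = 0.4346
Sum ≈ 1.9958 → 1.9958 bits.

1.9958 bits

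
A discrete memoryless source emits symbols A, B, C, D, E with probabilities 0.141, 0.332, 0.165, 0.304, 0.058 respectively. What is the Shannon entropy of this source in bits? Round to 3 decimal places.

H = −Σ pᵢ log₂ pᵢ.
−0.141·log₂(0.141) = 0.3985
−0.332·log₂(0.332) = 0.5281
−0.165·log₂(0.165) = 0.4289
−0.304·log₂(0.304) = 0.5222
−0.058·log₂(0.058) = 0.2383
Sum ≈ 2.1160 → 2.116 bits.

2.116 bits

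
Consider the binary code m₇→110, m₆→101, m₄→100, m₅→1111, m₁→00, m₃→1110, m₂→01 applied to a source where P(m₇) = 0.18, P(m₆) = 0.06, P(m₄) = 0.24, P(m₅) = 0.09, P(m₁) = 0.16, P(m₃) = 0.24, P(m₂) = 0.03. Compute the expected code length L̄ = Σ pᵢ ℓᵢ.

L̄ = Σ pᵢ·ℓᵢ = 0.18·3 + 0.06·3 + 0.24·3 + 0.09·4 + 0.16·2 + 0.24·4 + 0.03·2 = 3.14 bits/symbol.

3.14 bits/symbol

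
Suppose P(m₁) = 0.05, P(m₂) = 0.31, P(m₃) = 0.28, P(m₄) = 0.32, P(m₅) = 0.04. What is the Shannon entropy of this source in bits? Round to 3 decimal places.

1.966 bits

H = −Σ pᵢ log₂ pᵢ.
−0.05·log₂(0.05) = 0.2161
−0.31·log₂(0.31) = 0.5238
−0.28·log₂(0.28) = 0.5142
−0.32·log₂(0.32) = 0.5260
−0.04·log₂(0.04) = 0.1858
Sum ≈ 1.9659 → 1.966 bits.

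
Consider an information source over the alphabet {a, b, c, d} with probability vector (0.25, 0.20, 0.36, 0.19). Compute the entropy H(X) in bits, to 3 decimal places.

1.950 bits

H = −Σ pᵢ log₂ pᵢ.
−0.25·log₂(0.25) = 0.5000
−0.20·log₂(0.20) = 0.4644
−0.36·log₂(0.36) = 0.5306
−0.19·log₂(0.19) = 0.4552
Sum ≈ 1.9502 → 1.950 bits.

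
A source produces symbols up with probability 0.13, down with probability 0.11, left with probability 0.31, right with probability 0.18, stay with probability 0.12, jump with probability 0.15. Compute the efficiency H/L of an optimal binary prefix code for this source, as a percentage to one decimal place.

Entropy H = −Σ p log₂ p ≈ 2.4796 bits.
Huffman merges: 11/100+3/25→23/100; 13/100+3/20→7/25; 9/50+23/100→41/100; 7/25+31/100→59/100; 41/100+59/100→1. L = 251/100 ≈ 2.5100.
Efficiency = H/L = 2.4796/2.5100 = 98.8%.

98.8%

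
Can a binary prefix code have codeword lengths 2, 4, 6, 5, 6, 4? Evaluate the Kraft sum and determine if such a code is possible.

With common denominator 2^6 = 64: Σ 2^(−ℓᵢ) = 16/64 + 4/64 + 1/64 + 2/64 + 1/64 + 4/64 = 28/64 = 0.4375.
Kraft's inequality requires Σ ≤ 1; here Σ = 0.4375 ≤ 1, so such a prefix code exists.

0.4375; yes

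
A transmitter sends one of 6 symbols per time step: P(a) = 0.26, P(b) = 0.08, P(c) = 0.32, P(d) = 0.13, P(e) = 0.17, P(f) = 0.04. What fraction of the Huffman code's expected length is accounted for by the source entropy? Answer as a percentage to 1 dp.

Entropy H = −Σ p log₂ p ≈ 2.3258 bits.
Huffman merges: 1/25+2/25→3/25; 3/25+13/100→1/4; 17/100+1/4→21/50; 13/50+8/25→29/50; 21/50+29/50→1. L = 237/100 ≈ 2.3700.
Efficiency = H/L = 2.3258/2.3700 = 98.1%.

98.1%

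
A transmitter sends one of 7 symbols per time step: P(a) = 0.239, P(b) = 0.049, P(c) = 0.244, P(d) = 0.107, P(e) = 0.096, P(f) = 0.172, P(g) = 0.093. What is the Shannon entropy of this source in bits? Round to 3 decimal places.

2.628 bits

H = −Σ pᵢ log₂ pᵢ.
−0.239·log₂(0.239) = 0.4935
−0.049·log₂(0.049) = 0.2132
−0.244·log₂(0.244) = 0.4966
−0.107·log₂(0.107) = 0.3450
−0.096·log₂(0.096) = 0.3246
−0.172·log₂(0.172) = 0.4368
−0.093·log₂(0.093) = 0.3187
Sum ≈ 2.6283 → 2.628 bits.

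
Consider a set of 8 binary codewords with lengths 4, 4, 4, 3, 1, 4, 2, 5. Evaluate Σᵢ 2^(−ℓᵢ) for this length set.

With common denominator 2^5 = 32: Σ 2^(−ℓᵢ) = 2/32 + 2/32 + 2/32 + 4/32 + 16/32 + 2/32 + 8/32 + 1/32 = 37/32 = 1.15625.

1.15625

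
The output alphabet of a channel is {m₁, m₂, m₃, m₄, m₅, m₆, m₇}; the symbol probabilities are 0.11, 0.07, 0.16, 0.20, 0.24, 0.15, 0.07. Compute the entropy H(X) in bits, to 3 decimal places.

2.679 bits

H = −Σ pᵢ log₂ pᵢ.
−0.11·log₂(0.11) = 0.3503
−0.07·log₂(0.07) = 0.2686
−0.16·log₂(0.16) = 0.4230
−0.20·log₂(0.20) = 0.4644
−0.24·log₂(0.24) = 0.4941
−0.15·log₂(0.15) = 0.4105
−0.07·log₂(0.07) = 0.2686
Sum ≈ 2.6795 → 2.679 bits.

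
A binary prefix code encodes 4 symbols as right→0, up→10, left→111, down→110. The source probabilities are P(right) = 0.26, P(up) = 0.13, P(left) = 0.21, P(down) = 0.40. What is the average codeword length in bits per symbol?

L̄ = Σ pᵢ·ℓᵢ = 0.26·1 + 0.13·2 + 0.21·3 + 0.40·3 = 2.35 bits/symbol.

2.35 bits/symbol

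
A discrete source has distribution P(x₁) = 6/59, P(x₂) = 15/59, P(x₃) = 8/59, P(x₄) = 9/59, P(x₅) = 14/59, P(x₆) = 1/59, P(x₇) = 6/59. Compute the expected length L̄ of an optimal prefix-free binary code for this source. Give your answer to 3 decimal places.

2.627 bits/symbol

Repeatedly combine the two least-probable nodes; the expected code length is the sum of the merged weights.
merge 1/59 + 6/59 → 7/59
merge 6/59 + 7/59 → 13/59
merge 8/59 + 9/59 → 17/59
merge 13/59 + 14/59 → 27/59
merge 15/59 + 17/59 → 32/59
merge 27/59 + 32/59 → 1
L = 7/59 + 13/59 + 17/59 + 27/59 + 32/59 + 1 = 155/59 ≈ 2.627 bits/symbol.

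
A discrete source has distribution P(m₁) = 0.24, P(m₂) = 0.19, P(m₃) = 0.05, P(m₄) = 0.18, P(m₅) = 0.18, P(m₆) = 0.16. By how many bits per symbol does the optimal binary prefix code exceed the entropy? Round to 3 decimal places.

0.091 bits

Entropy H = −Σ p log₂ p ≈ 2.4791 bits.
Huffman merges: 1/20+4/25→21/100; 9/50+9/50→9/25; 19/100+21/100→2/5; 6/25+9/25→3/5; 2/5+3/5→1. L = 257/100 ≈ 2.5700.
L − H = 2.5700 − 2.4791 = 0.091 bits.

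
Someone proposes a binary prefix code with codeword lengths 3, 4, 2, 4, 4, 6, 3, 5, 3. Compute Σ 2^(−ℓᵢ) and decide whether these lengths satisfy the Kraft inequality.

With common denominator 2^6 = 64: Σ 2^(−ℓᵢ) = 8/64 + 4/64 + 16/64 + 4/64 + 4/64 + 1/64 + 8/64 + 2/64 + 8/64 = 55/64 = 0.859375.
Kraft's inequality requires Σ ≤ 1; here Σ = 0.859375 ≤ 1, so such a prefix code exists.

0.859375; yes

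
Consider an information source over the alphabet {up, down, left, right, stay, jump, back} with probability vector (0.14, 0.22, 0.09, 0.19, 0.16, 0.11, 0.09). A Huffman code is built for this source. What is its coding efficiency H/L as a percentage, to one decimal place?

98.6%

Entropy H = −Σ p log₂ p ≈ 2.7315 bits.
Huffman merges: 9/100+9/100→9/50; 11/100+7/50→1/4; 4/25+9/50→17/50; 19/100+11/50→41/100; 1/4+17/50→59/100; 41/100+59/100→1. L = 277/100 ≈ 2.7700.
Efficiency = H/L = 2.7315/2.7700 = 98.6%.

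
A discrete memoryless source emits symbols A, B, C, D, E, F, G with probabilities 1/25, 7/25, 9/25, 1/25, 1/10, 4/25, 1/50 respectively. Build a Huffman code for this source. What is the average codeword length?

Repeatedly combine the two least-probable nodes; the expected code length is the sum of the merged weights.
merge 1/50 + 1/25 → 3/50
merge 1/25 + 3/50 → 1/10
merge 1/10 + 1/10 → 1/5
merge 4/25 + 1/5 → 9/25
merge 7/25 + 9/25 → 16/25
merge 9/25 + 16/25 → 1
L = 3/50 + 1/10 + 1/5 + 9/25 + 16/25 + 1 = 59/25 = 2.36 bits/symbol.

2.36 bits/symbol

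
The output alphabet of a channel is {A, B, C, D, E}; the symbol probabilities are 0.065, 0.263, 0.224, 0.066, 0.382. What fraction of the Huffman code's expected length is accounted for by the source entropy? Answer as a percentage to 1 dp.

Entropy H = −Σ p log₂ p ≈ 2.0357 bits.
Huffman merges: 13/200+33/500→131/1000; 131/1000+28/125→71/200; 263/1000+71/200→309/500; 191/500+309/500→1. L = 263/125 ≈ 2.1040.
Efficiency = H/L = 2.0357/2.1040 = 96.8%.

96.8%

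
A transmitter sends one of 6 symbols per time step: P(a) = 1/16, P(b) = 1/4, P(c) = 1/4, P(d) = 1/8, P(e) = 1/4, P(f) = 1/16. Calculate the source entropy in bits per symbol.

Each probability is a power of 1/2, so log₂(1/p) is an integer.
H = Σ p·log₂(1/p) = 1/16·4 + 1/4·2 + 1/4·2 + 1/8·3 + 1/4·2 + 1/16·4 = 2.375 bits.

2.375 bits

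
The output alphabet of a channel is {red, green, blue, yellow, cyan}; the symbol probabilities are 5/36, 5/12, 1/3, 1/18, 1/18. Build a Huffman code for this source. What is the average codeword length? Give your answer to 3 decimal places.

Repeatedly combine the two least-probable nodes; the expected code length is the sum of the merged weights.
merge 1/18 + 1/18 → 1/9
merge 1/9 + 5/36 → 1/4
merge 1/4 + 1/3 → 7/12
merge 5/12 + 7/12 → 1
L = 1/9 + 1/4 + 7/12 + 1 = 35/18 ≈ 1.944 bits/symbol.

1.944 bits/symbol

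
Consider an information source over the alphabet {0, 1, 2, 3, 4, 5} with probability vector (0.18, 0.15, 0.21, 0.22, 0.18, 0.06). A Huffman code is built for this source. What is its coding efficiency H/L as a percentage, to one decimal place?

Entropy H = −Σ p log₂ p ≈ 2.4981 bits.
Huffman merges: 3/50+3/20→21/100; 9/50+9/50→9/25; 21/100+21/100→21/50; 11/50+9/25→29/50; 21/50+29/50→1. L = 257/100 ≈ 2.5700.
Efficiency = H/L = 2.4981/2.5700 = 97.2%.

97.2%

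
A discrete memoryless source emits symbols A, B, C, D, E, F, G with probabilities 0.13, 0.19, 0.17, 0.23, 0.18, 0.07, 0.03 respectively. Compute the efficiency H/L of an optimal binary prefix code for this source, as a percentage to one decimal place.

98.0%

Entropy H = −Σ p log₂ p ≈ 2.6258 bits.
Huffman merges: 3/100+7/100→1/10; 1/10+13/100→23/100; 17/100+9/50→7/20; 19/100+23/100→21/50; 23/100+7/20→29/50; 21/50+29/50→1. L = 67/25 ≈ 2.6800.
Efficiency = H/L = 2.6258/2.6800 = 98.0%.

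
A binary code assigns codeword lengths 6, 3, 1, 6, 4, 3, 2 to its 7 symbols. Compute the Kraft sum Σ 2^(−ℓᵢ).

With common denominator 2^6 = 64: Σ 2^(−ℓᵢ) = 1/64 + 8/64 + 32/64 + 1/64 + 4/64 + 8/64 + 16/64 = 70/64 = 1.09375.

1.09375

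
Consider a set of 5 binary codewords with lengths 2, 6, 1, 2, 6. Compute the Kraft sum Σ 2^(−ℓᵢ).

1.03125

With common denominator 2^6 = 64: Σ 2^(−ℓᵢ) = 16/64 + 1/64 + 32/64 + 16/64 + 1/64 = 66/64 = 1.03125.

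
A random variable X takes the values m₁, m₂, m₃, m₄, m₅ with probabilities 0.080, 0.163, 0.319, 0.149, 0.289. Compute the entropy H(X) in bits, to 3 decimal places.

H = −Σ pᵢ log₂ pᵢ.
−0.080·log₂(0.080) = 0.2915
−0.163·log₂(0.163) = 0.4266
−0.319·log₂(0.319) = 0.5258
−0.149·log₂(0.149) = 0.4092
−0.289·log₂(0.289) = 0.5176
Sum ≈ 2.1707 → 2.171 bits.

2.171 bits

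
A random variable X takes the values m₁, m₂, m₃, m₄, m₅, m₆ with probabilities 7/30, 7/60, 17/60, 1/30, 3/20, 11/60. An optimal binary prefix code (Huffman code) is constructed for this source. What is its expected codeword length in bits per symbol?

2.45 bits/symbol

Repeatedly combine the two least-probable nodes; the expected code length is the sum of the merged weights.
merge 1/30 + 7/60 → 3/20
merge 3/20 + 3/20 → 3/10
merge 11/60 + 7/30 → 5/12
merge 17/60 + 3/10 → 7/12
merge 5/12 + 7/12 → 1
L = 3/20 + 3/10 + 5/12 + 7/12 + 1 = 49/20 = 2.45 bits/symbol.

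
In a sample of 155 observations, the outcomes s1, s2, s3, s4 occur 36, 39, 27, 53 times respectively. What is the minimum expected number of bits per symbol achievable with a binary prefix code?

Probabilities are the counts divided by 155.
Repeatedly combine the two least-probable nodes; the expected code length is the sum of the merged weights.
merge 27/155 + 36/155 → 63/155
merge 39/155 + 53/155 → 92/155
merge 63/155 + 92/155 → 1
L = 63/155 + 92/155 + 1 = 2 bits/symbol.

2 bits/symbol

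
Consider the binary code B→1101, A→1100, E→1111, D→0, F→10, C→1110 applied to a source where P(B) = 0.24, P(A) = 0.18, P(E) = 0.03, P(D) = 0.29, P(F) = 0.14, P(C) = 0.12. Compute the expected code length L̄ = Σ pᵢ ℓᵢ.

2.85 bits/symbol

L̄ = Σ pᵢ·ℓᵢ = 0.24·4 + 0.18·4 + 0.03·4 + 0.29·1 + 0.14·2 + 0.12·4 = 2.85 bits/symbol.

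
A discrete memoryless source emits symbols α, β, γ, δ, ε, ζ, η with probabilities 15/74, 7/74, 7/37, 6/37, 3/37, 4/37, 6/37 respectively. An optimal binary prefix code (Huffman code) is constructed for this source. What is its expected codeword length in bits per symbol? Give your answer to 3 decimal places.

2.784 bits/symbol

Repeatedly combine the two least-probable nodes; the expected code length is the sum of the merged weights.
merge 3/37 + 7/74 → 13/74
merge 4/37 + 6/37 → 10/37
merge 6/37 + 13/74 → 25/74
merge 7/37 + 15/74 → 29/74
merge 10/37 + 25/74 → 45/74
merge 29/74 + 45/74 → 1
L = 13/74 + 10/37 + 25/74 + 29/74 + 45/74 + 1 = 103/37 ≈ 2.784 bits/symbol.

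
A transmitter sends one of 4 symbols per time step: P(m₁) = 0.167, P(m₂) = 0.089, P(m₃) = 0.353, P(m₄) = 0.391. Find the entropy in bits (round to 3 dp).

H = −Σ pᵢ log₂ pᵢ.
−0.167·log₂(0.167) = 0.4312
−0.089·log₂(0.089) = 0.3106
−0.353·log₂(0.353) = 0.5303
−0.391·log₂(0.391) = 0.5297
Sum ≈ 1.8018 → 1.802 bits.

1.802 bits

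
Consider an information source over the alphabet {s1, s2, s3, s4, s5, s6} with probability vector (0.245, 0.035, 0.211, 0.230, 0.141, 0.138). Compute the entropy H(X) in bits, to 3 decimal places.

H = −Σ pᵢ log₂ pᵢ.
−0.245·log₂(0.245) = 0.4971
−0.035·log₂(0.035) = 0.1693
−0.211·log₂(0.211) = 0.4736
−0.230·log₂(0.230) = 0.4877
−0.141·log₂(0.141) = 0.3985
−0.138·log₂(0.138) = 0.3943
Sum ≈ 2.4205 → 2.421 bits.

2.421 bits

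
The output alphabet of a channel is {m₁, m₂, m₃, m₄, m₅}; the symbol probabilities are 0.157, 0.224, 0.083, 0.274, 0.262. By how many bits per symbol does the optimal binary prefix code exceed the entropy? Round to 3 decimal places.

Entropy H = −Σ p log₂ p ≈ 2.2189 bits.
Huffman merges: 83/1000+157/1000→6/25; 28/125+6/25→58/125; 131/500+137/500→67/125; 58/125+67/125→1. L = 56/25 ≈ 2.2400.
L − H = 2.2400 − 2.2189 = 0.021 bits.

0.021 bits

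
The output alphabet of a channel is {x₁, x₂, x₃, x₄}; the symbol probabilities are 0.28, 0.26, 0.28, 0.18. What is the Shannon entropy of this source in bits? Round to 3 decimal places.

1.979 bits

H = −Σ pᵢ log₂ pᵢ.
−0.28·log₂(0.28) = 0.5142
−0.26·log₂(0.26) = 0.5053
−0.28·log₂(0.28) = 0.5142
−0.18·log₂(0.18) = 0.4453
Sum ≈ 1.9790 → 1.979 bits.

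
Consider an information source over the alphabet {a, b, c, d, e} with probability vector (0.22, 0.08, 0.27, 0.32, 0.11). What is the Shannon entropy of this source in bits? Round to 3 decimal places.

2.158 bits

H = −Σ pᵢ log₂ pᵢ.
−0.22·log₂(0.22) = 0.4806
−0.08·log₂(0.08) = 0.2915
−0.27·log₂(0.27) = 0.5100
−0.32·log₂(0.32) = 0.5260
−0.11·log₂(0.11) = 0.3503
Sum ≈ 2.1584 → 2.158 bits.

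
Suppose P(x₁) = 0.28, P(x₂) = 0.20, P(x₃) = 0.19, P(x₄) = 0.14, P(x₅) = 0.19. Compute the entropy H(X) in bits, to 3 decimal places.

H = −Σ pᵢ log₂ pᵢ.
−0.28·log₂(0.28) = 0.5142
−0.20·log₂(0.20) = 0.4644
−0.19·log₂(0.19) = 0.4552
−0.14·log₂(0.14) = 0.3971
−0.19·log₂(0.19) = 0.4552
Sum ≈ 2.2862 → 2.286 bits.

2.286 bits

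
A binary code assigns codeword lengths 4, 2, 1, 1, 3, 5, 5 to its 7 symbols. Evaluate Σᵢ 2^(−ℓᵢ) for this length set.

1.5

With common denominator 2^5 = 32: Σ 2^(−ℓᵢ) = 2/32 + 8/32 + 16/32 + 16/32 + 4/32 + 1/32 + 1/32 = 48/32 = 1.5.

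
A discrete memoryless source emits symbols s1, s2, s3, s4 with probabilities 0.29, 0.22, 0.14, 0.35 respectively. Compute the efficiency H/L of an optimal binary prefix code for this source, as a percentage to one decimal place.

96.3%

Entropy H = −Σ p log₂ p ≈ 1.9257 bits.
Huffman merges: 7/50+11/50→9/25; 29/100+7/20→16/25; 9/25+16/25→1. L = 2 ≈ 2.0000.
Efficiency = H/L = 1.9257/2.0000 = 96.3%.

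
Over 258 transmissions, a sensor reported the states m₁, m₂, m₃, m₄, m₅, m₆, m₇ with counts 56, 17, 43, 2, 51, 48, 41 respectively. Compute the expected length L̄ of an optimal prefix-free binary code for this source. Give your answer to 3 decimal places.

2.659 bits/symbol

Probabilities are the counts divided by 258.
Repeatedly combine the two least-probable nodes; the expected code length is the sum of the merged weights.
merge 1/129 + 17/258 → 19/258
merge 19/258 + 41/258 → 10/43
merge 1/6 + 8/43 → 91/258
merge 17/86 + 28/129 → 107/258
merge 10/43 + 91/258 → 151/258
merge 107/258 + 151/258 → 1
L = 19/258 + 10/43 + 91/258 + 107/258 + 151/258 + 1 = 343/129 ≈ 2.659 bits/symbol.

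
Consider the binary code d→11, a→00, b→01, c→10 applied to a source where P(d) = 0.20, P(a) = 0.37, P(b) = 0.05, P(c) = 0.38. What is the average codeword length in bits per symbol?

L̄ = Σ pᵢ·ℓᵢ = 0.20·2 + 0.37·2 + 0.05·2 + 0.38·2 = 2 bits/symbol.

2 bits/symbol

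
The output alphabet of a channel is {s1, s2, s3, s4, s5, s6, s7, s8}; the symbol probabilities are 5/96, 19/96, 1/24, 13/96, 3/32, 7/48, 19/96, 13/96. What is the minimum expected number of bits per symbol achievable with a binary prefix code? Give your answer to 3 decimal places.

Repeatedly combine the two least-probable nodes; the expected code length is the sum of the merged weights.
merge 1/24 + 5/96 → 3/32
merge 3/32 + 3/32 → 3/16
merge 13/96 + 13/96 → 13/48
merge 7/48 + 3/16 → 1/3
merge 19/96 + 19/96 → 19/48
merge 13/48 + 1/3 → 29/48
merge 19/48 + 29/48 → 1
L = 3/32 + 3/16 + 13/48 + 1/3 + 19/48 + 29/48 + 1 = 277/96 ≈ 2.885 bits/symbol.

2.885 bits/symbol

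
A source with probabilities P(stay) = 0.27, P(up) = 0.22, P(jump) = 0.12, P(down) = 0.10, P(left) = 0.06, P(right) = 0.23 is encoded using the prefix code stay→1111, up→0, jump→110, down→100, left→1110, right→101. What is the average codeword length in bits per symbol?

2.89 bits/symbol

L̄ = Σ pᵢ·ℓᵢ = 0.27·4 + 0.22·1 + 0.12·3 + 0.10·3 + 0.06·4 + 0.23·3 = 2.89 bits/symbol.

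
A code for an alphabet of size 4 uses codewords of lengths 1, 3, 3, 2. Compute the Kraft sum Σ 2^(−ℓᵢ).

1

With common denominator 2^3 = 8: Σ 2^(−ℓᵢ) = 4/8 + 1/8 + 1/8 + 2/8 = 8/8 = 1.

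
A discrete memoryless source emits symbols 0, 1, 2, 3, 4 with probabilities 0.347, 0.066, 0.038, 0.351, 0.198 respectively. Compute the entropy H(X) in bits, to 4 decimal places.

1.9607 bits

H = −Σ pᵢ log₂ pᵢ.
−0.347·log₂(0.347) = 0.5299
−0.066·log₂(0.066) = 0.2588
−0.038·log₂(0.038) = 0.1793
−0.351·log₂(0.351) = 0.5302
−0.198·log₂(0.198) = 0.4626
Sum ≈ 1.9607 → 1.9607 bits.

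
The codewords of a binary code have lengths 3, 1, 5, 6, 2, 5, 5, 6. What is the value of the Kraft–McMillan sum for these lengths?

1

With common denominator 2^6 = 64: Σ 2^(−ℓᵢ) = 8/64 + 32/64 + 2/64 + 1/64 + 16/64 + 2/64 + 2/64 + 1/64 = 64/64 = 1.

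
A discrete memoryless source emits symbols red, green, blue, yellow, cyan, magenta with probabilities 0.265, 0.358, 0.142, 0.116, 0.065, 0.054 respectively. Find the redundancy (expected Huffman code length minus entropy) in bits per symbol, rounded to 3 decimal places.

0.072 bits

Entropy H = −Σ p log₂ p ≈ 2.2824 bits.
Huffman merges: 27/500+13/200→119/1000; 29/250+119/1000→47/200; 71/500+47/200→377/1000; 53/200+179/500→623/1000; 377/1000+623/1000→1. L = 1177/500 ≈ 2.3540.
L − H = 2.3540 − 2.2824 = 0.072 bits.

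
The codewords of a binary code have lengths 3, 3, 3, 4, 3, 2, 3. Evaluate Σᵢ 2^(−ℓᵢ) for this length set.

0.9375

With common denominator 2^4 = 16: Σ 2^(−ℓᵢ) = 2/16 + 2/16 + 2/16 + 1/16 + 2/16 + 4/16 + 2/16 = 15/16 = 0.9375.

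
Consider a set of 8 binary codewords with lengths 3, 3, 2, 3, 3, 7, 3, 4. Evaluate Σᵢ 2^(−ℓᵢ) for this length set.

0.9453125

With common denominator 2^7 = 128: Σ 2^(−ℓᵢ) = 16/128 + 16/128 + 32/128 + 16/128 + 16/128 + 1/128 + 16/128 + 8/128 = 121/128 = 0.9453125.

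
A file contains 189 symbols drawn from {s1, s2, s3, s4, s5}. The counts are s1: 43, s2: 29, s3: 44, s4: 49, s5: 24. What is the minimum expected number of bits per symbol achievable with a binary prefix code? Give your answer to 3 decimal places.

2.280 bits/symbol

Probabilities are the counts divided by 189.
Repeatedly combine the two least-probable nodes; the expected code length is the sum of the merged weights.
merge 8/63 + 29/189 → 53/189
merge 43/189 + 44/189 → 29/63
merge 7/27 + 53/189 → 34/63
merge 29/63 + 34/63 → 1
L = 53/189 + 29/63 + 34/63 + 1 = 431/189 ≈ 2.280 bits/symbol.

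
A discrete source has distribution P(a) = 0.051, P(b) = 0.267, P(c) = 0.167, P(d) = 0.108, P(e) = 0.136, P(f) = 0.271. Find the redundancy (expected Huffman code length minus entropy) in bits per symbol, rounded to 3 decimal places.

0.046 bits

Entropy H = −Σ p log₂ p ≈ 2.4075 bits.
Huffman merges: 51/1000+27/250→159/1000; 17/125+159/1000→59/200; 167/1000+267/1000→217/500; 271/1000+59/200→283/500; 217/500+283/500→1. L = 1227/500 ≈ 2.4540.
L − H = 2.4540 − 2.4075 = 0.046 bits.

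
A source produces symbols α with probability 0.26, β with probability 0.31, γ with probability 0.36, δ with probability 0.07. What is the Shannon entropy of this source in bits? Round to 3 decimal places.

H = −Σ pᵢ log₂ pᵢ.
−0.26·log₂(0.26) = 0.5053
−0.31·log₂(0.31) = 0.5238
−0.36·log₂(0.36) = 0.5306
−0.07·log₂(0.07) = 0.2686
Sum ≈ 1.8283 → 1.828 bits.

1.828 bits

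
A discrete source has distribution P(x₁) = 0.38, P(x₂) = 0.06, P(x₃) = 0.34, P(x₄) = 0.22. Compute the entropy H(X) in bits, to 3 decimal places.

1.784 bits

H = −Σ pᵢ log₂ pᵢ.
−0.38·log₂(0.38) = 0.5305
−0.06·log₂(0.06) = 0.2435
−0.34·log₂(0.34) = 0.5292
−0.22·log₂(0.22) = 0.4806
Sum ≈ 1.7837 → 1.784 bits.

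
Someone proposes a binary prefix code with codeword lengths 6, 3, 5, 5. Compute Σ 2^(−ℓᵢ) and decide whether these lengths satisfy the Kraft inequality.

With common denominator 2^6 = 64: Σ 2^(−ℓᵢ) = 1/64 + 8/64 + 2/64 + 2/64 = 13/64 = 0.203125.
Kraft's inequality requires Σ ≤ 1; here Σ = 0.203125 ≤ 1, so such a prefix code exists.

0.203125; yes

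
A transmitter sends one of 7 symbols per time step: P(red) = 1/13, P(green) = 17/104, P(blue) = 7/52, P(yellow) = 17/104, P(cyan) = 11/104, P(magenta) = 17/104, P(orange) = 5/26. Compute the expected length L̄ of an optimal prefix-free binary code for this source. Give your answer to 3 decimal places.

2.808 bits/symbol

Repeatedly combine the two least-probable nodes; the expected code length is the sum of the merged weights.
merge 1/13 + 11/104 → 19/104
merge 7/52 + 17/104 → 31/104
merge 17/104 + 17/104 → 17/52
merge 19/104 + 5/26 → 3/8
merge 31/104 + 17/52 → 5/8
merge 3/8 + 5/8 → 1
L = 19/104 + 31/104 + 17/52 + 3/8 + 5/8 + 1 = 73/26 ≈ 2.808 bits/symbol.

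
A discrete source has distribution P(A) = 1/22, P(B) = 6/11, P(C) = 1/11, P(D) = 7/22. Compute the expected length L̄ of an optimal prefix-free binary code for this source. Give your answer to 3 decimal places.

1.591 bits/symbol

Repeatedly combine the two least-probable nodes; the expected code length is the sum of the merged weights.
merge 1/22 + 1/11 → 3/22
merge 3/22 + 7/22 → 5/11
merge 5/11 + 6/11 → 1
L = 3/22 + 5/11 + 1 = 35/22 ≈ 1.591 bits/symbol.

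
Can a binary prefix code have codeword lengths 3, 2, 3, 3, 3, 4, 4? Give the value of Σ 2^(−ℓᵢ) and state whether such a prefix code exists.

With common denominator 2^4 = 16: Σ 2^(−ℓᵢ) = 2/16 + 4/16 + 2/16 + 2/16 + 2/16 + 1/16 + 1/16 = 14/16 = 0.875.
Kraft's inequality requires Σ ≤ 1; here Σ = 0.875 ≤ 1, so such a prefix code exists.

0.875; yes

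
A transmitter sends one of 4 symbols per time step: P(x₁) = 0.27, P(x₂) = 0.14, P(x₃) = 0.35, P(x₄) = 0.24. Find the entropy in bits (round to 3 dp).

1.931 bits

H = −Σ pᵢ log₂ pᵢ.
−0.27·log₂(0.27) = 0.5100
−0.14·log₂(0.14) = 0.3971
−0.35·log₂(0.35) = 0.5301
−0.24·log₂(0.24) = 0.4941
Sum ≈ 1.9314 → 1.931 bits.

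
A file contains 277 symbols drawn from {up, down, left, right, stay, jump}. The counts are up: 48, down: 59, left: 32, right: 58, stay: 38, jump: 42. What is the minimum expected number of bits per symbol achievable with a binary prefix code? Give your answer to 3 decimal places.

Probabilities are the counts divided by 277.
Repeatedly combine the two least-probable nodes; the expected code length is the sum of the merged weights.
merge 32/277 + 38/277 → 70/277
merge 42/277 + 48/277 → 90/277
merge 58/277 + 59/277 → 117/277
merge 70/277 + 90/277 → 160/277
merge 117/277 + 160/277 → 1
L = 70/277 + 90/277 + 117/277 + 160/277 + 1 = 714/277 ≈ 2.578 bits/symbol.

2.578 bits/symbol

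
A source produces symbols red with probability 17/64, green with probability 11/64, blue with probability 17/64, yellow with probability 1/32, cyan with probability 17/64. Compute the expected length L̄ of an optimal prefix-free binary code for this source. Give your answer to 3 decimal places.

Repeatedly combine the two least-probable nodes; the expected code length is the sum of the merged weights.
merge 1/32 + 11/64 → 13/64
merge 13/64 + 17/64 → 15/32
merge 17/64 + 17/64 → 17/32
merge 15/32 + 17/32 → 1
L = 13/64 + 15/32 + 17/32 + 1 = 141/64 ≈ 2.203 bits/symbol.

2.203 bits/symbol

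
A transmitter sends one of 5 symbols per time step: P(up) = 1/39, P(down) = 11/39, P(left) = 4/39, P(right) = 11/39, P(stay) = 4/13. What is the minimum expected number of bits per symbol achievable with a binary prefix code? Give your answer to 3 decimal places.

Repeatedly combine the two least-probable nodes; the expected code length is the sum of the merged weights.
merge 1/39 + 4/39 → 5/39
merge 5/39 + 11/39 → 16/39
merge 11/39 + 4/13 → 23/39
merge 16/39 + 23/39 → 1
L = 5/39 + 16/39 + 23/39 + 1 = 83/39 ≈ 2.128 bits/symbol.

2.128 bits/symbol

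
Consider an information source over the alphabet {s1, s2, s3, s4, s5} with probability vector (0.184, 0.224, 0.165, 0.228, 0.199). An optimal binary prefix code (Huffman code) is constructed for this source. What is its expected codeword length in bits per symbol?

Repeatedly combine the two least-probable nodes; the expected code length is the sum of the merged weights.
merge 33/200 + 23/125 → 349/1000
merge 199/1000 + 28/125 → 423/1000
merge 57/250 + 349/1000 → 577/1000
merge 423/1000 + 577/1000 → 1
L = 349/1000 + 423/1000 + 577/1000 + 1 = 2349/1000 = 2.349 bits/symbol.

2.349 bits/symbol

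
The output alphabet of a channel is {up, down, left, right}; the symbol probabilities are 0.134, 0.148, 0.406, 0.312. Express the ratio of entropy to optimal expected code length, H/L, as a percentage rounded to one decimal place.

98.5%

Entropy H = −Σ p log₂ p ≈ 1.8488 bits.
Huffman merges: 67/500+37/250→141/500; 141/500+39/125→297/500; 203/500+297/500→1. L = 469/250 ≈ 1.8760.
Efficiency = H/L = 1.8488/1.8760 = 98.5%.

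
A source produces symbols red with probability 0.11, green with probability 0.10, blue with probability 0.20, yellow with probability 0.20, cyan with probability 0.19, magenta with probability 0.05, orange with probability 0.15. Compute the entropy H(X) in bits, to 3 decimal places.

H = −Σ pᵢ log₂ pᵢ.
−0.11·log₂(0.11) = 0.3503
−0.10·log₂(0.10) = 0.3322
−0.20·log₂(0.20) = 0.4644
−0.20·log₂(0.20) = 0.4644
−0.19·log₂(0.19) = 0.4552
−0.05·log₂(0.05) = 0.2161
−0.15·log₂(0.15) = 0.4105
Sum ≈ 2.6931 → 2.693 bits.

2.693 bits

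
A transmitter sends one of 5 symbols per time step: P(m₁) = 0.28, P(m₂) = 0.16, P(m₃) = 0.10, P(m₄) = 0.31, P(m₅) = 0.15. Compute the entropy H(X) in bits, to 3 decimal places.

2.204 bits

H = −Σ pᵢ log₂ pᵢ.
−0.28·log₂(0.28) = 0.5142
−0.16·log₂(0.16) = 0.4230
−0.10·log₂(0.10) = 0.3322
−0.31·log₂(0.31) = 0.5238
−0.15·log₂(0.15) = 0.4105
Sum ≈ 2.2038 → 2.204 bits.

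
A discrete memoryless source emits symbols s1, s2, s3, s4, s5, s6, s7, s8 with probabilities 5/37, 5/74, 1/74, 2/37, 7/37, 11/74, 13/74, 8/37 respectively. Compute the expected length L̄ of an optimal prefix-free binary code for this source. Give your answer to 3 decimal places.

2.797 bits/symbol

Repeatedly combine the two least-probable nodes; the expected code length is the sum of the merged weights.
merge 1/74 + 2/37 → 5/74
merge 5/74 + 5/74 → 5/37
merge 5/37 + 5/37 → 10/37
merge 11/74 + 13/74 → 12/37
merge 7/37 + 8/37 → 15/37
merge 10/37 + 12/37 → 22/37
merge 15/37 + 22/37 → 1
L = 5/74 + 5/37 + 10/37 + 12/37 + 15/37 + 22/37 + 1 = 207/74 ≈ 2.797 bits/symbol.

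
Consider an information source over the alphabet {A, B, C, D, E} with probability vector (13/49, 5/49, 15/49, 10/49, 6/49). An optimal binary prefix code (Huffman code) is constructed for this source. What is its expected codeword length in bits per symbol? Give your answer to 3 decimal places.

2.224 bits/symbol

Repeatedly combine the two least-probable nodes; the expected code length is the sum of the merged weights.
merge 5/49 + 6/49 → 11/49
merge 10/49 + 11/49 → 3/7
merge 13/49 + 15/49 → 4/7
merge 3/7 + 4/7 → 1
L = 11/49 + 3/7 + 4/7 + 1 = 109/49 ≈ 2.224 bits/symbol.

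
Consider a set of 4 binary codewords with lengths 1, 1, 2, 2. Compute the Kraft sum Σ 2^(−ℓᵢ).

1.5

With common denominator 2^2 = 4: Σ 2^(−ℓᵢ) = 2/4 + 2/4 + 1/4 + 1/4 = 6/4 = 1.5.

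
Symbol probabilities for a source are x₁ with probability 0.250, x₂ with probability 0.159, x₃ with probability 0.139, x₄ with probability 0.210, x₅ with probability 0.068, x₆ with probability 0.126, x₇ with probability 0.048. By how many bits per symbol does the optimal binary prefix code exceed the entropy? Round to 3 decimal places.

0.015 bits

Entropy H = −Σ p log₂ p ≈ 2.6409 bits.
Huffman merges: 6/125+17/250→29/250; 29/250+63/500→121/500; 139/1000+159/1000→149/500; 21/100+121/500→113/250; 1/4+149/500→137/250; 113/250+137/250→1. L = 332/125 ≈ 2.6560.
L − H = 2.6560 − 2.6409 = 0.015 bits.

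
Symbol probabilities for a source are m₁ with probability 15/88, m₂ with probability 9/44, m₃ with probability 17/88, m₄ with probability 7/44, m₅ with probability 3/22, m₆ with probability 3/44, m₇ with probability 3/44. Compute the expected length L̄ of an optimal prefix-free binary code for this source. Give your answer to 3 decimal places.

Repeatedly combine the two least-probable nodes; the expected code length is the sum of the merged weights.
merge 3/44 + 3/44 → 3/22
merge 3/22 + 3/22 → 3/11
merge 7/44 + 15/88 → 29/88
merge 17/88 + 9/44 → 35/88
merge 3/11 + 29/88 → 53/88
merge 35/88 + 53/88 → 1
L = 3/22 + 3/11 + 29/88 + 35/88 + 53/88 + 1 = 241/88 ≈ 2.739 bits/symbol.

2.739 bits/symbol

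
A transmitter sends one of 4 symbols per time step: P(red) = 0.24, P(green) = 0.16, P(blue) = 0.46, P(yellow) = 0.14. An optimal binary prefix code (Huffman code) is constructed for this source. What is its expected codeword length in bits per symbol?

Repeatedly combine the two least-probable nodes; the expected code length is the sum of the merged weights.
merge 7/50 + 4/25 → 3/10
merge 6/25 + 3/10 → 27/50
merge 23/50 + 27/50 → 1
L = 3/10 + 27/50 + 1 = 46/25 = 1.84 bits/symbol.

1.84 bits/symbol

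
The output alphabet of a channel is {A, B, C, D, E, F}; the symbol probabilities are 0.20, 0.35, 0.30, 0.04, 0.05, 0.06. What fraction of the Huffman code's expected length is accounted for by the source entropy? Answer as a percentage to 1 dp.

Entropy H = −Σ p log₂ p ≈ 2.1610 bits.
Huffman merges: 1/25+1/20→9/100; 3/50+9/100→3/20; 3/20+1/5→7/20; 3/10+7/20→13/20; 7/20+13/20→1. L = 56/25 ≈ 2.2400.
Efficiency = H/L = 2.1610/2.2400 = 96.5%.

96.5%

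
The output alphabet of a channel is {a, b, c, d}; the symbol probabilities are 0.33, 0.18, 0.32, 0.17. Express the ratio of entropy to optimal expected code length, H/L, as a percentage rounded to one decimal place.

Entropy H = −Σ p log₂ p ≈ 1.9338 bits.
Huffman merges: 17/100+9/50→7/20; 8/25+33/100→13/20; 7/20+13/20→1. L = 2 ≈ 2.0000.
Efficiency = H/L = 1.9338/2.0000 = 96.7%.

96.7%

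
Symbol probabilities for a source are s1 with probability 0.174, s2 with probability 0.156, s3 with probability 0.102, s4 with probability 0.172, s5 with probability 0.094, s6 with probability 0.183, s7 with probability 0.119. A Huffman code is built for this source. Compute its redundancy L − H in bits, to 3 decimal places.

Entropy H = −Σ p log₂ p ≈ 2.7643 bits.
Huffman merges: 47/500+51/500→49/250; 119/1000+39/250→11/40; 43/250+87/500→173/500; 183/1000+49/250→379/1000; 11/40+173/500→621/1000; 379/1000+621/1000→1. L = 2817/1000 ≈ 2.8170.
L − H = 2.8170 − 2.7643 = 0.053 bits.

0.053 bits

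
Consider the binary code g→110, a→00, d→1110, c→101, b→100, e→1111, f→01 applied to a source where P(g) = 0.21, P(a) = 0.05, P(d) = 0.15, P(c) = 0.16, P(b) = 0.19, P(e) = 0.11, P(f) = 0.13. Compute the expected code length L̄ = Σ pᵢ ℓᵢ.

L̄ = Σ pᵢ·ℓᵢ = 0.21·3 + 0.05·2 + 0.15·4 + 0.16·3 + 0.19·3 + 0.11·4 + 0.13·2 = 3.08 bits/symbol.

3.08 bits/symbol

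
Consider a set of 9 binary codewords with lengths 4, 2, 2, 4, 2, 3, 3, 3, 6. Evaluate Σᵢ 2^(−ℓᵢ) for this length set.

With common denominator 2^6 = 64: Σ 2^(−ℓᵢ) = 4/64 + 16/64 + 16/64 + 4/64 + 16/64 + 8/64 + 8/64 + 8/64 + 1/64 = 81/64 = 1.265625.

1.265625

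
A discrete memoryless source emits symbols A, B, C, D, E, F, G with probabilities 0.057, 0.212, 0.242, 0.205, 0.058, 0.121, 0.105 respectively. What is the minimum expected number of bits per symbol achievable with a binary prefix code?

2.661 bits/symbol

Repeatedly combine the two least-probable nodes; the expected code length is the sum of the merged weights.
merge 57/1000 + 29/500 → 23/200
merge 21/200 + 23/200 → 11/50
merge 121/1000 + 41/200 → 163/500
merge 53/250 + 11/50 → 54/125
merge 121/500 + 163/500 → 71/125
merge 54/125 + 71/125 → 1
L = 23/200 + 11/50 + 163/500 + 54/125 + 71/125 + 1 = 2661/1000 = 2.661 bits/symbol.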